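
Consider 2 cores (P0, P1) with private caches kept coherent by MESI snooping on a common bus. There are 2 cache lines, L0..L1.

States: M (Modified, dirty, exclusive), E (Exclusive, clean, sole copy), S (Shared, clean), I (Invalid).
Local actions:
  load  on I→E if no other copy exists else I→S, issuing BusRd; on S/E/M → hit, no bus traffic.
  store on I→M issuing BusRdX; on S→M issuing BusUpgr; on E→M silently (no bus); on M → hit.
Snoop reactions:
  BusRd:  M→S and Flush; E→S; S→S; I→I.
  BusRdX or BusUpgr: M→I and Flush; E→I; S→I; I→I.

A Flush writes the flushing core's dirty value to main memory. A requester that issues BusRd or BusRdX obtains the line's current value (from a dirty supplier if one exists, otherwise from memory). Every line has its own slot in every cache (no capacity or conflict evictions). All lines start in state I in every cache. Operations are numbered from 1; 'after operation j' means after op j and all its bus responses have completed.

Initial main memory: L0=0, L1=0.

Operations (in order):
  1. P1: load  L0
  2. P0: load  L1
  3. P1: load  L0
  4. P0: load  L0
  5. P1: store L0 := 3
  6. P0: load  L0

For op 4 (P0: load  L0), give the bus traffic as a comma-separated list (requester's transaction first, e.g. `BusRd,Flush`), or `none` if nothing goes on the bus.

step 1: P1: load  L0  ⟶  IE  (L0)  txn=BusRd  M[L0]=0
step 2: P0: load  L1  ⟶  EI  (L1)  txn=BusRd  M[L1]=0
step 3: P1: load  L0  ⟶  IE  (L0)  txn=∅  M[L0]=0
step 4: P0: load  L0  ⟶  SS  (L0)  txn=BusRd  M[L0]=0
step 5: P1: store L0 := 3  ⟶  IM  (L0)  txn=BusUpgr  M[L0]=0
step 6: P0: load  L0  ⟶  SS  (L0)  txn=BusRd+Flush  M[L0]=3

bus = BusRd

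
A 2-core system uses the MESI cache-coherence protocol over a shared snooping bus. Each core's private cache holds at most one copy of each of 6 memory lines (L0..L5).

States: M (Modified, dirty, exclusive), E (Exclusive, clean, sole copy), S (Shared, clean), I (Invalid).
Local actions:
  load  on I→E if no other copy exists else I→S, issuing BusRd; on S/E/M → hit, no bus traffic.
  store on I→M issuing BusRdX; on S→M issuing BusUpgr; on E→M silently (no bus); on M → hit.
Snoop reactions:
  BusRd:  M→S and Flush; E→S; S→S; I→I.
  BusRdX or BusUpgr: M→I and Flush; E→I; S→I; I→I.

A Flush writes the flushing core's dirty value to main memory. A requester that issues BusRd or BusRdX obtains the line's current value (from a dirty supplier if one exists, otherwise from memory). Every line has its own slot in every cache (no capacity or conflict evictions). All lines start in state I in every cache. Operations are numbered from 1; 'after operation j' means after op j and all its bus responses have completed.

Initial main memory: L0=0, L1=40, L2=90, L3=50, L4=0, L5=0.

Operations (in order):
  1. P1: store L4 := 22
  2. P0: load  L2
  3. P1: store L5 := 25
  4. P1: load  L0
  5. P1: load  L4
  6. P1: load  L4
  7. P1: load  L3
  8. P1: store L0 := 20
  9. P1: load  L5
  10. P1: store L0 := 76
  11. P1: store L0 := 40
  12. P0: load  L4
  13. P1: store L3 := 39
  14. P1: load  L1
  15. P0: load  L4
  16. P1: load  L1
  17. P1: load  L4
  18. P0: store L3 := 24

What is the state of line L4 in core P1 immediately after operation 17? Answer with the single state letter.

state = S

step 1: P1: store L4 := 22  ⟶  IM  (L4)  txn=BusRdX  M[L4]=0
step 2: P0: load  L2  ⟶  EI  (L2)  txn=BusRd  M[L2]=90
step 3: P1: store L5 := 25  ⟶  IM  (L5)  txn=BusRdX  M[L5]=0
step 4: P1: load  L0  ⟶  IE  (L0)  txn=BusRd  M[L0]=0
step 5: P1: load  L4  ⟶  IM  (L4)  txn=∅  M[L4]=0
step 6: P1: load  L4  ⟶  IM  (L4)  txn=∅  M[L4]=0
step 7: P1: load  L3  ⟶  IE  (L3)  txn=BusRd  M[L3]=50
step 8: P1: store L0 := 20  ⟶  IM  (L0)  txn=∅  M[L0]=0
step 9: P1: load  L5  ⟶  IM  (L5)  txn=∅  M[L5]=0
step 10: P1: store L0 := 76  ⟶  IM  (L0)  txn=∅  M[L0]=0
step 11: P1: store L0 := 40  ⟶  IM  (L0)  txn=∅  M[L0]=0
step 12: P0: load  L4  ⟶  SS  (L4)  txn=BusRd+Flush  M[L4]=22
step 13: P1: store L3 := 39  ⟶  IM  (L3)  txn=∅  M[L3]=50
step 14: P1: load  L1  ⟶  IE  (L1)  txn=BusRd  M[L1]=40
step 15: P0: load  L4  ⟶  SS  (L4)  txn=∅  M[L4]=22
step 16: P1: load  L1  ⟶  IE  (L1)  txn=∅  M[L1]=40
step 17: P1: load  L4  ⟶  SS  (L4)  txn=∅  M[L4]=22
step 18: P0: store L3 := 24  ⟶  MI  (L3)  txn=BusRdX+Flush  M[L3]=39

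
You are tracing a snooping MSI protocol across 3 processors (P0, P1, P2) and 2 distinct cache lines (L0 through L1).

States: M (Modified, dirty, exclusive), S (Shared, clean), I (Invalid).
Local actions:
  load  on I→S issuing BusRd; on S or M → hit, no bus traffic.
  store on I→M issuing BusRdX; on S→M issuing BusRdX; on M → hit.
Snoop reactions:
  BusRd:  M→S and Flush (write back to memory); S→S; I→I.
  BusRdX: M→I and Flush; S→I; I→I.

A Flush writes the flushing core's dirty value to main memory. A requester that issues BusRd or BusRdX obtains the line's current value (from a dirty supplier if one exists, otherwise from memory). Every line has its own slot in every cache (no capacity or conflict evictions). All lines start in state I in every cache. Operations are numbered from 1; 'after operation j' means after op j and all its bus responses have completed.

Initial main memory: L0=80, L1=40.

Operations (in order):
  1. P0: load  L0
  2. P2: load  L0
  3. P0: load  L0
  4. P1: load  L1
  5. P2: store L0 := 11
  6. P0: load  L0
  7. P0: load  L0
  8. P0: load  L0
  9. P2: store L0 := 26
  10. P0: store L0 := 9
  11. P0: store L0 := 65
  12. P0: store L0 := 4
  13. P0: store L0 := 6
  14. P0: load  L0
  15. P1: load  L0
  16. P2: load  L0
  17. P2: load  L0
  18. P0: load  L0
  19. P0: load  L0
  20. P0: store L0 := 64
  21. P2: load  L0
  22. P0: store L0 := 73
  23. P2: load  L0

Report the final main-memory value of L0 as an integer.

memory[L0] = 73

[1] P0: load  L0 | P0:S(80), P1:I, P2:I | bus: BusRd
[2] P2: load  L0 | P0:S(80), P1:I, P2:S(80) | bus: BusRd
[3] P0: load  L0 | P0:S(80), P1:I, P2:S(80) | bus: none
[4] P1: load  L1 | P0:I, P1:S(40), P2:I | bus: BusRd
[5] P2: store L0 := 11 | P0:I, P1:I, P2:M(11) | bus: BusRdX
[6] P0: load  L0 | P0:S(11), P1:I, P2:S(11) | bus: BusRd,Flush
[7] P0: load  L0 | P0:S(11), P1:I, P2:S(11) | bus: none
[8] P0: load  L0 | P0:S(11), P1:I, P2:S(11) | bus: none
[9] P2: store L0 := 26 | P0:I, P1:I, P2:M(26) | bus: BusRdX
[10] P0: store L0 := 9 | P0:M(9), P1:I, P2:I | bus: BusRdX,Flush
[11] P0: store L0 := 65 | P0:M(65), P1:I, P2:I | bus: none
[12] P0: store L0 := 4 | P0:M(4), P1:I, P2:I | bus: none
[13] P0: store L0 := 6 | P0:M(6), P1:I, P2:I | bus: none
[14] P0: load  L0 | P0:M(6), P1:I, P2:I | bus: none
[15] P1: load  L0 | P0:S(6), P1:S(6), P2:I | bus: BusRd,Flush
[16] P2: load  L0 | P0:S(6), P1:S(6), P2:S(6) | bus: BusRd
[17] P2: load  L0 | P0:S(6), P1:S(6), P2:S(6) | bus: none
[18] P0: load  L0 | P0:S(6), P1:S(6), P2:S(6) | bus: none
[19] P0: load  L0 | P0:S(6), P1:S(6), P2:S(6) | bus: none
[20] P0: store L0 := 64 | P0:M(64), P1:I, P2:I | bus: BusRdX
[21] P2: load  L0 | P0:S(64), P1:I, P2:S(64) | bus: BusRd,Flush
[22] P0: store L0 := 73 | P0:M(73), P1:I, P2:I | bus: BusRdX
[23] P2: load  L0 | P0:S(73), P1:I, P2:S(73) | bus: BusRd,Flush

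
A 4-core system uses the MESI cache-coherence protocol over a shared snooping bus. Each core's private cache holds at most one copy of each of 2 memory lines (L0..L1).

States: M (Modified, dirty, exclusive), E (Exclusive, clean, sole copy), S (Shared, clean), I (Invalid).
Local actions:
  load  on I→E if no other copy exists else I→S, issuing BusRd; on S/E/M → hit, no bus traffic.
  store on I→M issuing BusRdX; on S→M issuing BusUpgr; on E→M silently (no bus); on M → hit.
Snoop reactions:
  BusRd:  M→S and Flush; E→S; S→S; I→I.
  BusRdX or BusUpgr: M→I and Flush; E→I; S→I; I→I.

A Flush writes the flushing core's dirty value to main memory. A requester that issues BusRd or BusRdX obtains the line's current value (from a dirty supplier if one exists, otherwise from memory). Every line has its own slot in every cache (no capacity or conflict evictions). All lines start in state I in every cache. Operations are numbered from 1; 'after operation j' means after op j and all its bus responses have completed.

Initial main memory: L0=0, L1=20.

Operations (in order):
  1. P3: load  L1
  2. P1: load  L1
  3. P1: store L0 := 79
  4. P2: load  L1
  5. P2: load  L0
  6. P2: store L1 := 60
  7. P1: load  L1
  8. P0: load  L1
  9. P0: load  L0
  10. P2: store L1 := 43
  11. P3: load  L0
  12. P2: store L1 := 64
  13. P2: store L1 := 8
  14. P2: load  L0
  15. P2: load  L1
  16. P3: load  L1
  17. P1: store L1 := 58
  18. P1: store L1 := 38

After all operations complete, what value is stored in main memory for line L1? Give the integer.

[1] P3: load  L1 | P0:I, P1:I, P2:I, P3:E(20) | bus: BusRd
[2] P1: load  L1 | P0:I, P1:S(20), P2:I, P3:S(20) | bus: BusRd
[3] P1: store L0 := 79 | P0:I, P1:M(79), P2:I, P3:I | bus: BusRdX
[4] P2: load  L1 | P0:I, P1:S(20), P2:S(20), P3:S(20) | bus: BusRd
[5] P2: load  L0 | P0:I, P1:S(79), P2:S(79), P3:I | bus: BusRd,Flush
[6] P2: store L1 := 60 | P0:I, P1:I, P2:M(60), P3:I | bus: BusUpgr
[7] P1: load  L1 | P0:I, P1:S(60), P2:S(60), P3:I | bus: BusRd,Flush
[8] P0: load  L1 | P0:S(60), P1:S(60), P2:S(60), P3:I | bus: BusRd
[9] P0: load  L0 | P0:S(79), P1:S(79), P2:S(79), P3:I | bus: BusRd
[10] P2: store L1 := 43 | P0:I, P1:I, P2:M(43), P3:I | bus: BusUpgr
[11] P3: load  L0 | P0:S(79), P1:S(79), P2:S(79), P3:S(79) | bus: BusRd
[12] P2: store L1 := 64 | P0:I, P1:I, P2:M(64), P3:I | bus: none
[13] P2: store L1 := 8 | P0:I, P1:I, P2:M(8), P3:I | bus: none
[14] P2: load  L0 | P0:S(79), P1:S(79), P2:S(79), P3:S(79) | bus: none
[15] P2: load  L1 | P0:I, P1:I, P2:M(8), P3:I | bus: none
[16] P3: load  L1 | P0:I, P1:I, P2:S(8), P3:S(8) | bus: BusRd,Flush
[17] P1: store L1 := 58 | P0:I, P1:M(58), P2:I, P3:I | bus: BusRdX
[18] P1: store L1 := 38 | P0:I, P1:M(38), P2:I, P3:I | bus: none

memory[L1] = 8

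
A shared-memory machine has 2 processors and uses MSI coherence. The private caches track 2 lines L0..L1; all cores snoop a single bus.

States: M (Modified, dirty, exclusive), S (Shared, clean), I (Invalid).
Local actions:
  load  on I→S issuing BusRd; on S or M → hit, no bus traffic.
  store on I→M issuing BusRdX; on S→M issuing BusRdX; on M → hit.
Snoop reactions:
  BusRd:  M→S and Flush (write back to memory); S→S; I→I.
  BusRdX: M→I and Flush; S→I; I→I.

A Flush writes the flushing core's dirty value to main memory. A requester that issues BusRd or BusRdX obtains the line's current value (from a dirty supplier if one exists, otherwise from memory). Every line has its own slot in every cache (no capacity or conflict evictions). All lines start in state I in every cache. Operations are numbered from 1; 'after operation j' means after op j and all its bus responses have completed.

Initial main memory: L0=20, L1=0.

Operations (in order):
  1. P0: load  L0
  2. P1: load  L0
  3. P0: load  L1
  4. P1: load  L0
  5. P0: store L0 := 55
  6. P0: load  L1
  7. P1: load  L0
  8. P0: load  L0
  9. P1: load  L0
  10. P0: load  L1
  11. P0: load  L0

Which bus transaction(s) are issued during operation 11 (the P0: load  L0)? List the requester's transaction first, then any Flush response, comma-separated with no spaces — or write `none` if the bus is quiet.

bus = none

[1] P0: load  L0 | P0:S(20), P1:I | bus: BusRd
[2] P1: load  L0 | P0:S(20), P1:S(20) | bus: BusRd
[3] P0: load  L1 | P0:S(0), P1:I | bus: BusRd
[4] P1: load  L0 | P0:S(20), P1:S(20) | bus: none
[5] P0: store L0 := 55 | P0:M(55), P1:I | bus: BusRdX
[6] P0: load  L1 | P0:S(0), P1:I | bus: none
[7] P1: load  L0 | P0:S(55), P1:S(55) | bus: BusRd,Flush
[8] P0: load  L0 | P0:S(55), P1:S(55) | bus: none
[9] P1: load  L0 | P0:S(55), P1:S(55) | bus: none
[10] P0: load  L1 | P0:S(0), P1:I | bus: none
[11] P0: load  L0 | P0:S(55), P1:S(55) | bus: none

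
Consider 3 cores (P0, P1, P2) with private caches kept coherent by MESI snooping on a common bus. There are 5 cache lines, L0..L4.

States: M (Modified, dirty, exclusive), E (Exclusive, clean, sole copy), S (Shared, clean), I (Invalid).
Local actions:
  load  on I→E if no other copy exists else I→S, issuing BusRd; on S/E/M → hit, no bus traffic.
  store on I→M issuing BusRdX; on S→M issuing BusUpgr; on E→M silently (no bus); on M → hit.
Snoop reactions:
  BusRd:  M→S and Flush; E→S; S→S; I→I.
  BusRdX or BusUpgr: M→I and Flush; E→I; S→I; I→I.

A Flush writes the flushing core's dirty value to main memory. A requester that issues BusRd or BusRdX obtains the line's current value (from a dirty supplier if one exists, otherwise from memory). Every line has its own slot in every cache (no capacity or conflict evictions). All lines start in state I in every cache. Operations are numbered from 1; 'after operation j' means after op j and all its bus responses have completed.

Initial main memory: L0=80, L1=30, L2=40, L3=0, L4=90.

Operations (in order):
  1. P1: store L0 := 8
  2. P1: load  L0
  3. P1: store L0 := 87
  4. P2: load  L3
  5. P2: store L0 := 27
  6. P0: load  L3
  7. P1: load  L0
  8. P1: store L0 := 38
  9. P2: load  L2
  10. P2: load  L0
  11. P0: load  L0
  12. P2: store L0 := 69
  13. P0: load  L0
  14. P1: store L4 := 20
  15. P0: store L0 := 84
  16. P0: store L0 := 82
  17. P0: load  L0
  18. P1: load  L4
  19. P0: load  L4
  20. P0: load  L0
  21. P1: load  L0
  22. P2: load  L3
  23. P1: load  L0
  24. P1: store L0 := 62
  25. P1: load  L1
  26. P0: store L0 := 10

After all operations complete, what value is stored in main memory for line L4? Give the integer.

  op1 P1: store L0 := 8 → I/M/I on L0; bus BusRdX; mem=80
  op2 P1: load  L0 → I/M/I on L0; bus (none); mem=80
  op3 P1: store L0 := 87 → I/M/I on L0; bus (none); mem=80
  op4 P2: load  L3 → I/I/E on L3; bus BusRd; mem=0
  op5 P2: store L0 := 27 → I/I/M on L0; bus BusRdX Flush; mem=87
  op6 P0: load  L3 → S/I/S on L3; bus BusRd; mem=0
  op7 P1: load  L0 → I/S/S on L0; bus BusRd Flush; mem=27
  op8 P1: store L0 := 38 → I/M/I on L0; bus BusUpgr; mem=27
  op9 P2: load  L2 → I/I/E on L2; bus BusRd; mem=40
  op10 P2: load  L0 → I/S/S on L0; bus BusRd Flush; mem=38
  op11 P0: load  L0 → S/S/S on L0; bus BusRd; mem=38
  op12 P2: store L0 := 69 → I/I/M on L0; bus BusUpgr; mem=38
  op13 P0: load  L0 → S/I/S on L0; bus BusRd Flush; mem=69
  op14 P1: store L4 := 20 → I/M/I on L4; bus BusRdX; mem=90
  op15 P0: store L0 := 84 → M/I/I on L0; bus BusUpgr; mem=69
  op16 P0: store L0 := 82 → M/I/I on L0; bus (none); mem=69
  op17 P0: load  L0 → M/I/I on L0; bus (none); mem=69
  op18 P1: load  L4 → I/M/I on L4; bus (none); mem=90
  op19 P0: load  L4 → S/S/I on L4; bus BusRd Flush; mem=20
  op20 P0: load  L0 → M/I/I on L0; bus (none); mem=69
  op21 P1: load  L0 → S/S/I on L0; bus BusRd Flush; mem=82
  op22 P2: load  L3 → S/I/S on L3; bus (none); mem=0
  op23 P1: load  L0 → S/S/I on L0; bus (none); mem=82
  op24 P1: store L0 := 62 → I/M/I on L0; bus BusUpgr; mem=82
  op25 P1: load  L1 → I/E/I on L1; bus BusRd; mem=30
  op26 P0: store L0 := 10 → M/I/I on L0; bus BusRdX Flush; mem=62

memory[L4] = 20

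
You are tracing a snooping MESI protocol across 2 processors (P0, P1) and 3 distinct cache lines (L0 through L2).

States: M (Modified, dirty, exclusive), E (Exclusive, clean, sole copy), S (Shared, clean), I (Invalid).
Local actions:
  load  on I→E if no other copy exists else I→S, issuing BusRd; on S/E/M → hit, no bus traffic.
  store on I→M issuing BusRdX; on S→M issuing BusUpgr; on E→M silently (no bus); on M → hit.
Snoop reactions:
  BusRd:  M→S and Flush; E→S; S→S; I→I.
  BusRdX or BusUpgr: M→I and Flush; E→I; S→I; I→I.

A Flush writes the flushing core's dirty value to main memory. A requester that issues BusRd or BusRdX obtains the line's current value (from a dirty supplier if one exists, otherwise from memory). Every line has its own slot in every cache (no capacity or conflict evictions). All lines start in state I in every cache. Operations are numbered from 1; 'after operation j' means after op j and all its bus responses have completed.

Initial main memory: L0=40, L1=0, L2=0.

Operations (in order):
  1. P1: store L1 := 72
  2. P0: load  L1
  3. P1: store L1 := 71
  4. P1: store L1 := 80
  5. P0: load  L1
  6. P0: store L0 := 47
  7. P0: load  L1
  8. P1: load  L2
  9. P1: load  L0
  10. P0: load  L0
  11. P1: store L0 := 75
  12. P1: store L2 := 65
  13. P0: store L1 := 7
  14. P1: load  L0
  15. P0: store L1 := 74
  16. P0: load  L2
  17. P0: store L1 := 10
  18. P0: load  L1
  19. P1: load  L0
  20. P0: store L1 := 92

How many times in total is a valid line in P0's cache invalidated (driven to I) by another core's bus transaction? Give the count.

step 1: P1: store L1 := 72  ⟶  IM  (L1)  txn=BusRdX  M[L1]=0
step 2: P0: load  L1  ⟶  SS  (L1)  txn=BusRd+Flush  M[L1]=72
step 3: P1: store L1 := 71  ⟶  IM  (L1)  txn=BusUpgr  M[L1]=72
step 4: P1: store L1 := 80  ⟶  IM  (L1)  txn=∅  M[L1]=72
step 5: P0: load  L1  ⟶  SS  (L1)  txn=BusRd+Flush  M[L1]=80
step 6: P0: store L0 := 47  ⟶  MI  (L0)  txn=BusRdX  M[L0]=40
step 7: P0: load  L1  ⟶  SS  (L1)  txn=∅  M[L1]=80
step 8: P1: load  L2  ⟶  IE  (L2)  txn=BusRd  M[L2]=0
step 9: P1: load  L0  ⟶  SS  (L0)  txn=BusRd+Flush  M[L0]=47
step 10: P0: load  L0  ⟶  SS  (L0)  txn=∅  M[L0]=47
step 11: P1: store L0 := 75  ⟶  IM  (L0)  txn=BusUpgr  M[L0]=47
step 12: P1: store L2 := 65  ⟶  IM  (L2)  txn=∅  M[L2]=0
step 13: P0: store L1 := 7  ⟶  MI  (L1)  txn=BusUpgr  M[L1]=80
step 14: P1: load  L0  ⟶  IM  (L0)  txn=∅  M[L0]=47
step 15: P0: store L1 := 74  ⟶  MI  (L1)  txn=∅  M[L1]=80
step 16: P0: load  L2  ⟶  SS  (L2)  txn=BusRd+Flush  M[L2]=65
step 17: P0: store L1 := 10  ⟶  MI  (L1)  txn=∅  M[L1]=80
step 18: P0: load  L1  ⟶  MI  (L1)  txn=∅  M[L1]=80
step 19: P1: load  L0  ⟶  IM  (L0)  txn=∅  M[L0]=47
step 20: P0: store L1 := 92  ⟶  MI  (L1)  txn=∅  M[L1]=80

invalidations = 2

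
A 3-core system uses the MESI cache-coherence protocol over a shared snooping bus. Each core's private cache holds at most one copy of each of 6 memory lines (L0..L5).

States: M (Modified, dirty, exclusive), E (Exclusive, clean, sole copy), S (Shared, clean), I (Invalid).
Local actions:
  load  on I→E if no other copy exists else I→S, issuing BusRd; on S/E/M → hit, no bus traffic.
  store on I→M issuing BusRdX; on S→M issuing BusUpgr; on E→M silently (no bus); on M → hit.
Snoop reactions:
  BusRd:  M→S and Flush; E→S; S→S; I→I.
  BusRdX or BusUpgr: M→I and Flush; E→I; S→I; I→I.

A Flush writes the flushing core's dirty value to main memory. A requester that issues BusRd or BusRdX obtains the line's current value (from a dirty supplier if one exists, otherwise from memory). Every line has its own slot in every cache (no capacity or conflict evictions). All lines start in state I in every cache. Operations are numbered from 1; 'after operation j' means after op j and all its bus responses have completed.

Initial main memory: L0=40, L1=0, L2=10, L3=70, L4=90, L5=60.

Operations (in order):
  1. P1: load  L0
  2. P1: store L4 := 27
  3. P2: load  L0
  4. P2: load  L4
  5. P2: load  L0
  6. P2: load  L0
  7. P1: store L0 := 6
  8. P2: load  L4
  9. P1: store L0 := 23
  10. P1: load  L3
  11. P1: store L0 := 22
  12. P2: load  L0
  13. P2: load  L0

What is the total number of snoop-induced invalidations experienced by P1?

  op1 P1: load  L0 → I/E/I on L0; bus BusRd; mem=40
  op2 P1: store L4 := 27 → I/M/I on L4; bus BusRdX; mem=90
  op3 P2: load  L0 → I/S/S on L0; bus BusRd; mem=40
  op4 P2: load  L4 → I/S/S on L4; bus BusRd Flush; mem=27
  op5 P2: load  L0 → I/S/S on L0; bus (none); mem=40
  op6 P2: load  L0 → I/S/S on L0; bus (none); mem=40
  op7 P1: store L0 := 6 → I/M/I on L0; bus BusUpgr; mem=40
  op8 P2: load  L4 → I/S/S on L4; bus (none); mem=27
  op9 P1: store L0 := 23 → I/M/I on L0; bus (none); mem=40
  op10 P1: load  L3 → I/E/I on L3; bus BusRd; mem=70
  op11 P1: store L0 := 22 → I/M/I on L0; bus (none); mem=40
  op12 P2: load  L0 → I/S/S on L0; bus BusRd Flush; mem=22
  op13 P2: load  L0 → I/S/S on L0; bus (none); mem=22

invalidations = 0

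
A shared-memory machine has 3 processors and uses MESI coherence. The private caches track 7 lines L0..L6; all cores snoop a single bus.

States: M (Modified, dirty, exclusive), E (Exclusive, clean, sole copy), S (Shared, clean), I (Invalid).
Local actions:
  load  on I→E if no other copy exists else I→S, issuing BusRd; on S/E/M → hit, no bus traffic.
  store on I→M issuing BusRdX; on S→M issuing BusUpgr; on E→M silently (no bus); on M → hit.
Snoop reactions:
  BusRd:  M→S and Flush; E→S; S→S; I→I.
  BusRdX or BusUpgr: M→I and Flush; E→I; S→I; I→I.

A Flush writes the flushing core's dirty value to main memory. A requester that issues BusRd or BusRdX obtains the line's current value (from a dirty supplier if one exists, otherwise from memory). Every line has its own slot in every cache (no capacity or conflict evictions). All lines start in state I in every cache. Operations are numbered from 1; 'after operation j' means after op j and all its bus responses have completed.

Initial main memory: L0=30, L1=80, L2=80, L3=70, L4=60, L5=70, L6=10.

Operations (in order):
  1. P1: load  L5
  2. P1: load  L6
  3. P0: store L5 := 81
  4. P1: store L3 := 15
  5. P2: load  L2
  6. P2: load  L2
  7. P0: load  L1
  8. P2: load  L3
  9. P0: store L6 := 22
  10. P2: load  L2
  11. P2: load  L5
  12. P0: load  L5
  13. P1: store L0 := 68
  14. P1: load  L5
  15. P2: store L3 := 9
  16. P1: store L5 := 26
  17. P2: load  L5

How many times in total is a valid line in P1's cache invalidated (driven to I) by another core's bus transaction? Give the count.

step 1: P1: load  L5  ⟶  IEI  (L5)  txn=BusRd  M[L5]=70
step 2: P1: load  L6  ⟶  IEI  (L6)  txn=BusRd  M[L6]=10
step 3: P0: store L5 := 81  ⟶  MII  (L5)  txn=BusRdX  M[L5]=70
step 4: P1: store L3 := 15  ⟶  IMI  (L3)  txn=BusRdX  M[L3]=70
step 5: P2: load  L2  ⟶  IIE  (L2)  txn=BusRd  M[L2]=80
step 6: P2: load  L2  ⟶  IIE  (L2)  txn=∅  M[L2]=80
step 7: P0: load  L1  ⟶  EII  (L1)  txn=BusRd  M[L1]=80
step 8: P2: load  L3  ⟶  ISS  (L3)  txn=BusRd+Flush  M[L3]=15
step 9: P0: store L6 := 22  ⟶  MII  (L6)  txn=BusRdX  M[L6]=10
step 10: P2: load  L2  ⟶  IIE  (L2)  txn=∅  M[L2]=80
step 11: P2: load  L5  ⟶  SIS  (L5)  txn=BusRd+Flush  M[L5]=81
step 12: P0: load  L5  ⟶  SIS  (L5)  txn=∅  M[L5]=81
step 13: P1: store L0 := 68  ⟶  IMI  (L0)  txn=BusRdX  M[L0]=30
step 14: P1: load  L5  ⟶  SSS  (L5)  txn=BusRd  M[L5]=81
step 15: P2: store L3 := 9  ⟶  IIM  (L3)  txn=BusUpgr  M[L3]=15
step 16: P1: store L5 := 26  ⟶  IMI  (L5)  txn=BusUpgr  M[L5]=81
step 17: P2: load  L5  ⟶  ISS  (L5)  txn=BusRd+Flush  M[L5]=26

invalidations = 3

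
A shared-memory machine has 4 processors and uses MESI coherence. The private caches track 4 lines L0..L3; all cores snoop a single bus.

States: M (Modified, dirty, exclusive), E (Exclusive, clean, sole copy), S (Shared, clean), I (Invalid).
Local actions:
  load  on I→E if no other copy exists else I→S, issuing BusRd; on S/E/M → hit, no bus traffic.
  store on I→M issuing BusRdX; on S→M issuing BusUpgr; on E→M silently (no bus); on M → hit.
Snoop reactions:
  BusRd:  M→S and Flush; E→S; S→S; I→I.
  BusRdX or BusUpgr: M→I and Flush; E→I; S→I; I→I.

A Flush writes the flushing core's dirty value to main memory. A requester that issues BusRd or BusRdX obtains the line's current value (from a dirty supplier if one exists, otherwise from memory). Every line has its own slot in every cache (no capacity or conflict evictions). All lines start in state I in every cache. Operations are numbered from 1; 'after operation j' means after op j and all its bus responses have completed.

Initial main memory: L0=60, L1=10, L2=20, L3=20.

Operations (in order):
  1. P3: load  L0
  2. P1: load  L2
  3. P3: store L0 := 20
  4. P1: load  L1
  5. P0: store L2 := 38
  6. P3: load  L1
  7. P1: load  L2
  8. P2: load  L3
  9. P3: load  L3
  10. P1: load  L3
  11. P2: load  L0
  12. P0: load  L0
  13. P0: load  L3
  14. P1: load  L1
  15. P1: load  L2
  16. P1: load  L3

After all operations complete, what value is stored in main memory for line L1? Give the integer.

1. P3: load  L0  bus=[BusRd]  L0: P0=I P1=I P2=I P3=E  mem[L0]=60
2. P1: load  L2  bus=[BusRd]  L2: P0=I P1=E P2=I P3=I  mem[L2]=20
3. P3: store L0 := 20  bus=[-]  L0: P0=I P1=I P2=I P3=M  mem[L0]=60
4. P1: load  L1  bus=[BusRd]  L1: P0=I P1=E P2=I P3=I  mem[L1]=10
5. P0: store L2 := 38  bus=[BusRdX]  L2: P0=M P1=I P2=I P3=I  mem[L2]=20
6. P3: load  L1  bus=[BusRd]  L1: P0=I P1=S P2=I P3=S  mem[L1]=10
7. P1: load  L2  bus=[BusRd,Flush]  L2: P0=S P1=S P2=I P3=I  mem[L2]=38
8. P2: load  L3  bus=[BusRd]  L3: P0=I P1=I P2=E P3=I  mem[L3]=20
9. P3: load  L3  bus=[BusRd]  L3: P0=I P1=I P2=S P3=S  mem[L3]=20
10. P1: load  L3  bus=[BusRd]  L3: P0=I P1=S P2=S P3=S  mem[L3]=20
11. P2: load  L0  bus=[BusRd,Flush]  L0: P0=I P1=I P2=S P3=S  mem[L0]=20
12. P0: load  L0  bus=[BusRd]  L0: P0=S P1=I P2=S P3=S  mem[L0]=20
13. P0: load  L3  bus=[BusRd]  L3: P0=S P1=S P2=S P3=S  mem[L3]=20
14. P1: load  L1  bus=[-]  L1: P0=I P1=S P2=I P3=S  mem[L1]=10
15. P1: load  L2  bus=[-]  L2: P0=S P1=S P2=I P3=I  mem[L2]=38
16. P1: load  L3  bus=[-]  L3: P0=S P1=S P2=S P3=S  mem[L3]=20

memory[L1] = 10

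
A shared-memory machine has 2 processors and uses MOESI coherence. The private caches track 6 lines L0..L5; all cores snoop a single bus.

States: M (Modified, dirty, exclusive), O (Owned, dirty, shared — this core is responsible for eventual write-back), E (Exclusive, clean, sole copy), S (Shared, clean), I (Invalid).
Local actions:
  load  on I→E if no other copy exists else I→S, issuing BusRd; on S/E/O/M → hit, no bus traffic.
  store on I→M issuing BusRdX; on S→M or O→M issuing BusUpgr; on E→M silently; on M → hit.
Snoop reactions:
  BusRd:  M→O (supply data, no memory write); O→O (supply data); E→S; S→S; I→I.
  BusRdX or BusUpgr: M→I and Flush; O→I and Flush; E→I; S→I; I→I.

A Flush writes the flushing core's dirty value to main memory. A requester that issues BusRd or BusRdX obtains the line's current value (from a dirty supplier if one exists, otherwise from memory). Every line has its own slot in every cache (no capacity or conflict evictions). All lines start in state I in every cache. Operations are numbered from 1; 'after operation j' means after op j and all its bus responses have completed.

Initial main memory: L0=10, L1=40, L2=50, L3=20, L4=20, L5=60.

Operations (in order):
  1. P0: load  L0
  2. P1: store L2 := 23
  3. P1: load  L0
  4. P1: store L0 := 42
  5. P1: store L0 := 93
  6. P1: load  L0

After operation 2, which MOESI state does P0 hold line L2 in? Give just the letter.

state = I

1. P0: load  L0  bus=[BusRd]  L0: P0=E P1=I  mem[L0]=10
2. P1: store L2 := 23  bus=[BusRdX]  L2: P0=I P1=M  mem[L2]=50
3. P1: load  L0  bus=[BusRd]  L0: P0=S P1=S  mem[L0]=10
4. P1: store L0 := 42  bus=[BusUpgr]  L0: P0=I P1=M  mem[L0]=10
5. P1: store L0 := 93  bus=[-]  L0: P0=I P1=M  mem[L0]=10
6. P1: load  L0  bus=[-]  L0: P0=I P1=M  mem[L0]=10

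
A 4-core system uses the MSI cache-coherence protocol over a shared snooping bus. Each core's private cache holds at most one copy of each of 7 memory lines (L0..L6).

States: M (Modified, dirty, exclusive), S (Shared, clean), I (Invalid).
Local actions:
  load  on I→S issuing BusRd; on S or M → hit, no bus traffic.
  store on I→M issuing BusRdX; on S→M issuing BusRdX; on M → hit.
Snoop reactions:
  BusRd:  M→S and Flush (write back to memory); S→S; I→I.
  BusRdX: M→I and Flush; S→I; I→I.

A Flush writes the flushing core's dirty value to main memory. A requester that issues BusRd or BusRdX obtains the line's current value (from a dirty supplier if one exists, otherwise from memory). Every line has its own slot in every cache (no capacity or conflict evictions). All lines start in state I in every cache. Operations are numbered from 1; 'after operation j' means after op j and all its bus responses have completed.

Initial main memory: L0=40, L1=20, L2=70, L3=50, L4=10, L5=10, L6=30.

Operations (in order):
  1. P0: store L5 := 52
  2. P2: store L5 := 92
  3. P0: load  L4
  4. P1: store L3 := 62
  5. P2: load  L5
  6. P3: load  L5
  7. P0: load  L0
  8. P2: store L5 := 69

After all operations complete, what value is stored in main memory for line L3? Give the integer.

step 1: P0: store L5 := 52  ⟶  MIII  (L5)  txn=BusRdX  M[L5]=10
step 2: P2: store L5 := 92  ⟶  IIMI  (L5)  txn=BusRdX+Flush  M[L5]=52
step 3: P0: load  L4  ⟶  SIII  (L4)  txn=BusRd  M[L4]=10
step 4: P1: store L3 := 62  ⟶  IMII  (L3)  txn=BusRdX  M[L3]=50
step 5: P2: load  L5  ⟶  IIMI  (L5)  txn=∅  M[L5]=52
step 6: P3: load  L5  ⟶  IISS  (L5)  txn=BusRd+Flush  M[L5]=92
step 7: P0: load  L0  ⟶  SIII  (L0)  txn=BusRd  M[L0]=40
step 8: P2: store L5 := 69  ⟶  IIMI  (L5)  txn=BusRdX  M[L5]=92

memory[L3] = 50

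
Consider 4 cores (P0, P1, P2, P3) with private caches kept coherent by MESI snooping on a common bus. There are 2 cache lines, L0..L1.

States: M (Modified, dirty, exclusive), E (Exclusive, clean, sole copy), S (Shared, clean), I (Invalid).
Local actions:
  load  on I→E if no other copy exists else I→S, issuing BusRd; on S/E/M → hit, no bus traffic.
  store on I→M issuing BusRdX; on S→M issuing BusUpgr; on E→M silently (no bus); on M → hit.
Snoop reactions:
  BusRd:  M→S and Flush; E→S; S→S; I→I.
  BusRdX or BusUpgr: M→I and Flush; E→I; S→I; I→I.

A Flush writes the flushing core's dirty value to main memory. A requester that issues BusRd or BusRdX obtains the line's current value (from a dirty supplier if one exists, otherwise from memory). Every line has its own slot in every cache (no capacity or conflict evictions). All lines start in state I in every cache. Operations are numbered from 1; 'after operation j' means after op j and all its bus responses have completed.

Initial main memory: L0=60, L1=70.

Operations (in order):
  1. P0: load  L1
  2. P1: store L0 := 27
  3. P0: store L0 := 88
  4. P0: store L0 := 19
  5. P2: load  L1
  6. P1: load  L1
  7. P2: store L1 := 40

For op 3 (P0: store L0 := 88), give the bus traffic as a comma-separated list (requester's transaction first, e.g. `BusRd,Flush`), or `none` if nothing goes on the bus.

  op1 P0: load  L1 → E/I/I/I on L1; bus BusRd; mem=70
  op2 P1: store L0 := 27 → I/M/I/I on L0; bus BusRdX; mem=60
  op3 P0: store L0 := 88 → M/I/I/I on L0; bus BusRdX Flush; mem=27
  op4 P0: store L0 := 19 → M/I/I/I on L0; bus (none); mem=27
  op5 P2: load  L1 → S/I/S/I on L1; bus BusRd; mem=70
  op6 P1: load  L1 → S/S/S/I on L1; bus BusRd; mem=70
  op7 P2: store L1 := 40 → I/I/M/I on L1; bus BusUpgr; mem=70

bus = BusRdX,Flush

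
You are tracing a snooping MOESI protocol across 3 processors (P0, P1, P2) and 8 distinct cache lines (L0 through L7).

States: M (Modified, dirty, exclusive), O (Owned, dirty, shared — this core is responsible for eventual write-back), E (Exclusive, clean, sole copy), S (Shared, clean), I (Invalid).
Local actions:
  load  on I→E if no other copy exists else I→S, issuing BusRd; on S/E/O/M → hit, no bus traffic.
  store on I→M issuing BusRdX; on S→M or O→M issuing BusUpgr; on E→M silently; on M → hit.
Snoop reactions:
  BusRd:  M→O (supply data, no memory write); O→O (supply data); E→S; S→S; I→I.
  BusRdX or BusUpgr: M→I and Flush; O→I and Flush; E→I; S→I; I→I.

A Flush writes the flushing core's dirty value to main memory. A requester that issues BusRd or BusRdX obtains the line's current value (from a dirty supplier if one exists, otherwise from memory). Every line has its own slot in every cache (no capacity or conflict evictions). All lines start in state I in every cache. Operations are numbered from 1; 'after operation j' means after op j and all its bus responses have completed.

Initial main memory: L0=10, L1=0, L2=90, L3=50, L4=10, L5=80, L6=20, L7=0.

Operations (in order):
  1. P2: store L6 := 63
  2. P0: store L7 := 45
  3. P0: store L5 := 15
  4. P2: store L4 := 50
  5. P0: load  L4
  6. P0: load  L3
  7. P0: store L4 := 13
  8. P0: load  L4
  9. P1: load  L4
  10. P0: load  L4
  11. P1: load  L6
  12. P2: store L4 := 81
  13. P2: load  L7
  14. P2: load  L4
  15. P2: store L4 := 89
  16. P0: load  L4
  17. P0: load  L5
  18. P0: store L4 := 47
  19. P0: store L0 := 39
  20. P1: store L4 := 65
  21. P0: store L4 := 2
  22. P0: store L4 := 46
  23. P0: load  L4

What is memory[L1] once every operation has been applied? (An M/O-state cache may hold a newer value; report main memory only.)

memory[L1] = 0

  op1 P2: store L6 := 63 → I/I/M on L6; bus BusRdX; mem=20
  op2 P0: store L7 := 45 → M/I/I on L7; bus BusRdX; mem=0
  op3 P0: store L5 := 15 → M/I/I on L5; bus BusRdX; mem=80
  op4 P2: store L4 := 50 → I/I/M on L4; bus BusRdX; mem=10
  op5 P0: load  L4 → S/I/O on L4; bus BusRd; mem=10
  op6 P0: load  L3 → E/I/I on L3; bus BusRd; mem=50
  op7 P0: store L4 := 13 → M/I/I on L4; bus BusUpgr Flush; mem=50
  op8 P0: load  L4 → M/I/I on L4; bus (none); mem=50
  op9 P1: load  L4 → O/S/I on L4; bus BusRd; mem=50
  op10 P0: load  L4 → O/S/I on L4; bus (none); mem=50
  op11 P1: load  L6 → I/S/O on L6; bus BusRd; mem=20
  op12 P2: store L4 := 81 → I/I/M on L4; bus BusRdX Flush; mem=13
  op13 P2: load  L7 → O/I/S on L7; bus BusRd; mem=0
  op14 P2: load  L4 → I/I/M on L4; bus (none); mem=13
  op15 P2: store L4 := 89 → I/I/M on L4; bus (none); mem=13
  op16 P0: load  L4 → S/I/O on L4; bus BusRd; mem=13
  op17 P0: load  L5 → M/I/I on L5; bus (none); mem=80
  op18 P0: store L4 := 47 → M/I/I on L4; bus BusUpgr Flush; mem=89
  op19 P0: store L0 := 39 → M/I/I on L0; bus BusRdX; mem=10
  op20 P1: store L4 := 65 → I/M/I on L4; bus BusRdX Flush; mem=47
  op21 P0: store L4 := 2 → M/I/I on L4; bus BusRdX Flush; mem=65
  op22 P0: store L4 := 46 → M/I/I on L4; bus (none); mem=65
  op23 P0: load  L4 → M/I/I on L4; bus (none); mem=65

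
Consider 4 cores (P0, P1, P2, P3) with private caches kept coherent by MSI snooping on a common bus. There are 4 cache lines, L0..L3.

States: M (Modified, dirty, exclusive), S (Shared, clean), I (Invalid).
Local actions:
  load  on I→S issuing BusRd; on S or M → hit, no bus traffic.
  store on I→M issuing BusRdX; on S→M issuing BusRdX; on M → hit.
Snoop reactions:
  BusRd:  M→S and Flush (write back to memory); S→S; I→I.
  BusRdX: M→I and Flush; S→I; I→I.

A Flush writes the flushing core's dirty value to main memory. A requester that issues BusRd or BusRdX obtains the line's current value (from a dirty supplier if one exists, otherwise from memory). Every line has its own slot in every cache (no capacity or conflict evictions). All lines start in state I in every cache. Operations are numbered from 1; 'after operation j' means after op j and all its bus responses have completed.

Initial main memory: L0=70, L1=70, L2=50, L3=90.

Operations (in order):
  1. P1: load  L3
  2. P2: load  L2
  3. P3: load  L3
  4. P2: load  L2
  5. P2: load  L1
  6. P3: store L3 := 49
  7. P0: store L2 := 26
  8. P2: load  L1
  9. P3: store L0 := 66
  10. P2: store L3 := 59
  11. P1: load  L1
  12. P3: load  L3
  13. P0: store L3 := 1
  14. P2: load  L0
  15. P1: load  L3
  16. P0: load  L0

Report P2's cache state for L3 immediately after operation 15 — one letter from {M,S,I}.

state = I

  op1 P1: load  L3 → I/S/I/I on L3; bus BusRd; mem=90
  op2 P2: load  L2 → I/I/S/I on L2; bus BusRd; mem=50
  op3 P3: load  L3 → I/S/I/S on L3; bus BusRd; mem=90
  op4 P2: load  L2 → I/I/S/I on L2; bus (none); mem=50
  op5 P2: load  L1 → I/I/S/I on L1; bus BusRd; mem=70
  op6 P3: store L3 := 49 → I/I/I/M on L3; bus BusRdX; mem=90
  op7 P0: store L2 := 26 → M/I/I/I on L2; bus BusRdX; mem=50
  op8 P2: load  L1 → I/I/S/I on L1; bus (none); mem=70
  op9 P3: store L0 := 66 → I/I/I/M on L0; bus BusRdX; mem=70
  op10 P2: store L3 := 59 → I/I/M/I on L3; bus BusRdX Flush; mem=49
  op11 P1: load  L1 → I/S/S/I on L1; bus BusRd; mem=70
  op12 P3: load  L3 → I/I/S/S on L3; bus BusRd Flush; mem=59
  op13 P0: store L3 := 1 → M/I/I/I on L3; bus BusRdX; mem=59
  op14 P2: load  L0 → I/I/S/S on L0; bus BusRd Flush; mem=66
  op15 P1: load  L3 → S/S/I/I on L3; bus BusRd Flush; mem=1
  op16 P0: load  L0 → S/I/S/S on L0; bus BusRd; mem=66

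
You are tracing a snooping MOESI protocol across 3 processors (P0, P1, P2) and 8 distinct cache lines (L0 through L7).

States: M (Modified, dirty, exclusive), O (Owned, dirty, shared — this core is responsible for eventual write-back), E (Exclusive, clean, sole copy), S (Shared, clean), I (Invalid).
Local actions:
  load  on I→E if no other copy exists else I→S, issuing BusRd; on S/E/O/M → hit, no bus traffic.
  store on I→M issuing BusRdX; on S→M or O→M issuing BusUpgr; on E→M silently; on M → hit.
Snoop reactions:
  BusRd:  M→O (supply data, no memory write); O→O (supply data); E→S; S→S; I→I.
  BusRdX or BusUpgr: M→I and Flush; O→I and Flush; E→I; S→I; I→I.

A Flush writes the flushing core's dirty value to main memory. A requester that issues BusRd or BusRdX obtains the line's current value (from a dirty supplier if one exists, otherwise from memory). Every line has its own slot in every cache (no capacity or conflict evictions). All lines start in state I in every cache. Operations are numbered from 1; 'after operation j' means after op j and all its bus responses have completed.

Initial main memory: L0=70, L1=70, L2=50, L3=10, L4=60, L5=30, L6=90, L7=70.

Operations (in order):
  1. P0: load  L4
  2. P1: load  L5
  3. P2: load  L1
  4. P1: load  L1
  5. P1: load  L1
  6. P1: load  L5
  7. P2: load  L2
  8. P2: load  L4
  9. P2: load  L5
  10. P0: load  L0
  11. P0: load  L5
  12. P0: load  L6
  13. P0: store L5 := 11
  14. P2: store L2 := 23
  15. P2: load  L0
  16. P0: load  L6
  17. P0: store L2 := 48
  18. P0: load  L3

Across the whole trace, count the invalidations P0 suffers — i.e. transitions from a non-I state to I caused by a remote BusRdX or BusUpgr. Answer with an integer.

[1] P0: load  L4 | P0:E(60), P1:I, P2:I | bus: BusRd
[2] P1: load  L5 | P0:I, P1:E(30), P2:I | bus: BusRd
[3] P2: load  L1 | P0:I, P1:I, P2:E(70) | bus: BusRd
[4] P1: load  L1 | P0:I, P1:S(70), P2:S(70) | bus: BusRd
[5] P1: load  L1 | P0:I, P1:S(70), P2:S(70) | bus: none
[6] P1: load  L5 | P0:I, P1:E(30), P2:I | bus: none
[7] P2: load  L2 | P0:I, P1:I, P2:E(50) | bus: BusRd
[8] P2: load  L4 | P0:S(60), P1:I, P2:S(60) | bus: BusRd
[9] P2: load  L5 | P0:I, P1:S(30), P2:S(30) | bus: BusRd
[10] P0: load  L0 | P0:E(70), P1:I, P2:I | bus: BusRd
[11] P0: load  L5 | P0:S(30), P1:S(30), P2:S(30) | bus: BusRd
[12] P0: load  L6 | P0:E(90), P1:I, P2:I | bus: BusRd
[13] P0: store L5 := 11 | P0:M(11), P1:I, P2:I | bus: BusUpgr
[14] P2: store L2 := 23 | P0:I, P1:I, P2:M(23) | bus: none
[15] P2: load  L0 | P0:S(70), P1:I, P2:S(70) | bus: BusRd
[16] P0: load  L6 | P0:E(90), P1:I, P2:I | bus: none
[17] P0: store L2 := 48 | P0:M(48), P1:I, P2:I | bus: BusRdX,Flush
[18] P0: load  L3 | P0:E(10), P1:I, P2:I | bus: BusRd

invalidations = 0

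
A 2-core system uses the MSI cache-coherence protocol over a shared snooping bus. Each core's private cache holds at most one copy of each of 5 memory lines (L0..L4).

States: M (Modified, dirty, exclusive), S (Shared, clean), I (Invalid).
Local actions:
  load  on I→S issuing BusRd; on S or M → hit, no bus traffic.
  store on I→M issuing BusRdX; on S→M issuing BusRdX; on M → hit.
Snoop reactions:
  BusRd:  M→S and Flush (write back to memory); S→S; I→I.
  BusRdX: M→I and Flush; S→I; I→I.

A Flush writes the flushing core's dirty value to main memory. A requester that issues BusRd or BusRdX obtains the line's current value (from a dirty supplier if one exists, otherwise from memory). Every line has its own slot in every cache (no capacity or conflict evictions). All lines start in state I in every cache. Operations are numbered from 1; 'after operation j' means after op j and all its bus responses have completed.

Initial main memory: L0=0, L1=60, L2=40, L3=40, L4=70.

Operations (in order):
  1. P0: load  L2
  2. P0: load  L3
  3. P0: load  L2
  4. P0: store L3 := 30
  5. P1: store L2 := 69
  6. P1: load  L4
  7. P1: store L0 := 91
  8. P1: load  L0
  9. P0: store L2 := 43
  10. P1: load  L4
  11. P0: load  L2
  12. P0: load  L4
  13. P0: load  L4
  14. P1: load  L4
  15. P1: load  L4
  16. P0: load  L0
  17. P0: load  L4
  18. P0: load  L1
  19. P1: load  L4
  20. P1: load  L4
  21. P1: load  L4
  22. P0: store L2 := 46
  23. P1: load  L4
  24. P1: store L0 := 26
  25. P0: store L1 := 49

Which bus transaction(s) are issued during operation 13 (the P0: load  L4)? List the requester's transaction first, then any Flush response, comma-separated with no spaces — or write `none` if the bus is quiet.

bus = none

  op1 P0: load  L2 → S/I on L2; bus BusRd; mem=40
  op2 P0: load  L3 → S/I on L3; bus BusRd; mem=40
  op3 P0: load  L2 → S/I on L2; bus (none); mem=40
  op4 P0: store L3 := 30 → M/I on L3; bus BusRdX; mem=40
  op5 P1: store L2 := 69 → I/M on L2; bus BusRdX; mem=40
  op6 P1: load  L4 → I/S on L4; bus BusRd; mem=70
  op7 P1: store L0 := 91 → I/M on L0; bus BusRdX; mem=0
  op8 P1: load  L0 → I/M on L0; bus (none); mem=0
  op9 P0: store L2 := 43 → M/I on L2; bus BusRdX Flush; mem=69
  op10 P1: load  L4 → I/S on L4; bus (none); mem=70
  op11 P0: load  L2 → M/I on L2; bus (none); mem=69
  op12 P0: load  L4 → S/S on L4; bus BusRd; mem=70
  op13 P0: load  L4 → S/S on L4; bus (none); mem=70
  op14 P1: load  L4 → S/S on L4; bus (none); mem=70
  op15 P1: load  L4 → S/S on L4; bus (none); mem=70
  op16 P0: load  L0 → S/S on L0; bus BusRd Flush; mem=91
  op17 P0: load  L4 → S/S on L4; bus (none); mem=70
  op18 P0: load  L1 → S/I on L1; bus BusRd; mem=60
  op19 P1: load  L4 → S/S on L4; bus (none); mem=70
  op20 P1: load  L4 → S/S on L4; bus (none); mem=70
  op21 P1: load  L4 → S/S on L4; bus (none); mem=70
  op22 P0: store L2 := 46 → M/I on L2; bus (none); mem=69
  op23 P1: load  L4 → S/S on L4; bus (none); mem=70
  op24 P1: store L0 := 26 → I/M on L0; bus BusRdX; mem=91
  op25 P0: store L1 := 49 → M/I on L1; bus BusRdX; mem=60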